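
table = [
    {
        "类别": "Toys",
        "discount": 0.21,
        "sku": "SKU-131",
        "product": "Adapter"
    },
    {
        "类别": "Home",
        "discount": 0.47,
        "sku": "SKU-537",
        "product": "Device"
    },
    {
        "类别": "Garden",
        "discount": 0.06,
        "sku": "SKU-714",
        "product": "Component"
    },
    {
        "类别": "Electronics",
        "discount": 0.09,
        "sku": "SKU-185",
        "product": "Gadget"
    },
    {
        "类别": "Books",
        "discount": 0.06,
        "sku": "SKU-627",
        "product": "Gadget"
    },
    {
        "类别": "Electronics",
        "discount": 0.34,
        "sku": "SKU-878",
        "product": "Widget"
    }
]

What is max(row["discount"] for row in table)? 0.47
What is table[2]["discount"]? 0.06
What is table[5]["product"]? "Widget"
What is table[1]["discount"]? 0.47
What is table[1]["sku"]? "SKU-537"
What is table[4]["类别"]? "Books"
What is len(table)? 6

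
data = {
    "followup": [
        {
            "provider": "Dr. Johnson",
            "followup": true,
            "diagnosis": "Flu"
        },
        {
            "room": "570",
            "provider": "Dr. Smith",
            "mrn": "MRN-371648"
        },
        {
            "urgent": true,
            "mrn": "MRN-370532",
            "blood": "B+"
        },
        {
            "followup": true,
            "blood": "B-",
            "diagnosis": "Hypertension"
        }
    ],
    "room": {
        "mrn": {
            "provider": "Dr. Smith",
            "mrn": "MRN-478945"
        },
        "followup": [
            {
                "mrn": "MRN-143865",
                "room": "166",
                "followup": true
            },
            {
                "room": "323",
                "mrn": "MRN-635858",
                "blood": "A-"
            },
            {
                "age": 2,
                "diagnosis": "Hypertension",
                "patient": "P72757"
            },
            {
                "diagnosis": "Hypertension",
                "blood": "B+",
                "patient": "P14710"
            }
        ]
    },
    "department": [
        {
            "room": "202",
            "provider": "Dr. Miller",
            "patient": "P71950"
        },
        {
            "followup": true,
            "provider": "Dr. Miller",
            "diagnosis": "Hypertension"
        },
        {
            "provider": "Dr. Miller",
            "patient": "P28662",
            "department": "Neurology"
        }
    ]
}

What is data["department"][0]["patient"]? "P71950"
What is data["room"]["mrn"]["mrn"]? "MRN-478945"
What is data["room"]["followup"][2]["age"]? 2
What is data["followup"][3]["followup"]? True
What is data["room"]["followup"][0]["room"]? "166"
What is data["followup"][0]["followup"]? True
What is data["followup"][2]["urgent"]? True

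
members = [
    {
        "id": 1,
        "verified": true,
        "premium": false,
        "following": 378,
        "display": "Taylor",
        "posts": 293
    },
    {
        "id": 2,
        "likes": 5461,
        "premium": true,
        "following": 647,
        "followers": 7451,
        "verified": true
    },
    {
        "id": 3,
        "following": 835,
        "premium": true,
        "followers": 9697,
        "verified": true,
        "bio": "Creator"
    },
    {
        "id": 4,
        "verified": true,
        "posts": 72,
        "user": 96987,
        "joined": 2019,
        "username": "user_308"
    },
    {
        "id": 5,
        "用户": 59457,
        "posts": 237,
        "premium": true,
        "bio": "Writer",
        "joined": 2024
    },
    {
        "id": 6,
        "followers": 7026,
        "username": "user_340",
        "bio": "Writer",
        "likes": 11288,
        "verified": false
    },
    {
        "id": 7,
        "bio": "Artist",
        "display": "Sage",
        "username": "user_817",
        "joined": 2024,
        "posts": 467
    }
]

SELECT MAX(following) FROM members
835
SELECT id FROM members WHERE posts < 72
[]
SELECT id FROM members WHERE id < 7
[1, 2, 3, 4, 5, 6]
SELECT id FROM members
[1, 2, 3, 4, 5, 6, 7]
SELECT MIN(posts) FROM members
72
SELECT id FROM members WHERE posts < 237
[4]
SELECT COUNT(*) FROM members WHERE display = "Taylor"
1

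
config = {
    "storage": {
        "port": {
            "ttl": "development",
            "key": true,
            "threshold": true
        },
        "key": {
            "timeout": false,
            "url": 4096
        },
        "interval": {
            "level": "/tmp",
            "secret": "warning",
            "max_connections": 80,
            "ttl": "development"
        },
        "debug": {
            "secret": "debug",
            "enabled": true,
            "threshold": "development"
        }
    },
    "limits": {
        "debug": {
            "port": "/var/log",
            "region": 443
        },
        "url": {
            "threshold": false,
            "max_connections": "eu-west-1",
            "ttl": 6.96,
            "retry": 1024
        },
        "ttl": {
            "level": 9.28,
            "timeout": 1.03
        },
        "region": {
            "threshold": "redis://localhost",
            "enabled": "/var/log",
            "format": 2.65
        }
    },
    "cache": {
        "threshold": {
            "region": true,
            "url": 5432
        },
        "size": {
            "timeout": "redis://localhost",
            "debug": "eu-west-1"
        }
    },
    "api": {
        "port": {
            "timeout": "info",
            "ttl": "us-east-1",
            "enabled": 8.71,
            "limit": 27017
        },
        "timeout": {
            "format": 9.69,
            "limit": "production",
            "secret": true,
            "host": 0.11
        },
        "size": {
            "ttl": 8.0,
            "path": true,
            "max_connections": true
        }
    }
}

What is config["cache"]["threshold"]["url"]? 5432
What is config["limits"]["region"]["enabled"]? "/var/log"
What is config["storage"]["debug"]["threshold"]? "development"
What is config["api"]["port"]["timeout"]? "info"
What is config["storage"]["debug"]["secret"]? "debug"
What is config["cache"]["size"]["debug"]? "eu-west-1"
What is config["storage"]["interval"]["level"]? "/tmp"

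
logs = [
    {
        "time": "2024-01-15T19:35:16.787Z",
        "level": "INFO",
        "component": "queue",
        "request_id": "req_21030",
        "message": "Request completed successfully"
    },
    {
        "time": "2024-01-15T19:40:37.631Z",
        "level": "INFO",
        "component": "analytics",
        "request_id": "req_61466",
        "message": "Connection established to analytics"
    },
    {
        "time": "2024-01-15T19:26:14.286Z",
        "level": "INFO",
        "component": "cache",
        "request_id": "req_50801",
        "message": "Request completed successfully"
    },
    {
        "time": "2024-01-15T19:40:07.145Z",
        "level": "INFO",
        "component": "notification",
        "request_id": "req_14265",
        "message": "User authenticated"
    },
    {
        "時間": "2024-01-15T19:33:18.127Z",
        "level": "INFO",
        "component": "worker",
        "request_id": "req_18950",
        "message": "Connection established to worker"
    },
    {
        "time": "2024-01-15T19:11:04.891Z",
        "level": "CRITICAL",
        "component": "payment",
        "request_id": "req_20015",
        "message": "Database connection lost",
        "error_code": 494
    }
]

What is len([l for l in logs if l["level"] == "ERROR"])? 0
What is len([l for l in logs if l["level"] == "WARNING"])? 0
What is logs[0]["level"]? "INFO"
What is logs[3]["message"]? "User authenticated"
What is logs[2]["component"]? "cache"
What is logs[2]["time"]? "2024-01-15T19:26:14.286Z"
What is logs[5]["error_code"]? 494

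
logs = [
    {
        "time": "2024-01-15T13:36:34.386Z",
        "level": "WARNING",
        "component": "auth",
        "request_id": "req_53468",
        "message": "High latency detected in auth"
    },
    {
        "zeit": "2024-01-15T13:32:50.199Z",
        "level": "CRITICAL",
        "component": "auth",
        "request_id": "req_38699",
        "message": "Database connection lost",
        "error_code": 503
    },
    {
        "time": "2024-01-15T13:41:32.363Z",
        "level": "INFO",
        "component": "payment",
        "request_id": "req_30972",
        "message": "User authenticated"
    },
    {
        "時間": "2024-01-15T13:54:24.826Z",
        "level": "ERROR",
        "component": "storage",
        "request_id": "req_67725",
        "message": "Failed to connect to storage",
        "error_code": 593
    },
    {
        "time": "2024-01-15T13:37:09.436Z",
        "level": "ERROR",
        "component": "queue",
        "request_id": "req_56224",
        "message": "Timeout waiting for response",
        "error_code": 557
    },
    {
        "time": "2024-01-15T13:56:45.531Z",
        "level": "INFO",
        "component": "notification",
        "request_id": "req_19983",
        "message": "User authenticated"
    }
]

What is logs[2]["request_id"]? "req_30972"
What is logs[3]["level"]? "ERROR"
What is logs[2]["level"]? "INFO"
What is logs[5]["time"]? "2024-01-15T13:56:45.531Z"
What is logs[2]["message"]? "User authenticated"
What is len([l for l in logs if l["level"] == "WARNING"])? 1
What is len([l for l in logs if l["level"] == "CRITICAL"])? 1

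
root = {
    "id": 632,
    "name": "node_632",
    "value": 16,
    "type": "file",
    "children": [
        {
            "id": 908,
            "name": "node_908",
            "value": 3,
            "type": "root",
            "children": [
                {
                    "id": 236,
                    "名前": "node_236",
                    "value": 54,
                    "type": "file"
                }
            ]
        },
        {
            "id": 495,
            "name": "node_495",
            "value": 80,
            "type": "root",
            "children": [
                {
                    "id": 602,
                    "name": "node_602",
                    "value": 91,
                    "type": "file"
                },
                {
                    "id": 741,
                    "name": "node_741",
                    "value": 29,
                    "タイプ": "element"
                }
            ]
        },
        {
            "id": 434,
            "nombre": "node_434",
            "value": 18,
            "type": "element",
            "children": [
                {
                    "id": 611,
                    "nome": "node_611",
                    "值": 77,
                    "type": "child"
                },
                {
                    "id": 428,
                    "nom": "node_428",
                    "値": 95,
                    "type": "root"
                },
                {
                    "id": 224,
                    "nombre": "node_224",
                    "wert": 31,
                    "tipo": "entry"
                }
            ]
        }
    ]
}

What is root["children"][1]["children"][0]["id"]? 602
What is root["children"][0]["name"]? "node_908"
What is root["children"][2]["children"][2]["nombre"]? "node_224"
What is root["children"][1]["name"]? "node_495"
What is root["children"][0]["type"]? "root"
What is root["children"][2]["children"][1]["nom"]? "node_428"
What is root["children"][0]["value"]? 3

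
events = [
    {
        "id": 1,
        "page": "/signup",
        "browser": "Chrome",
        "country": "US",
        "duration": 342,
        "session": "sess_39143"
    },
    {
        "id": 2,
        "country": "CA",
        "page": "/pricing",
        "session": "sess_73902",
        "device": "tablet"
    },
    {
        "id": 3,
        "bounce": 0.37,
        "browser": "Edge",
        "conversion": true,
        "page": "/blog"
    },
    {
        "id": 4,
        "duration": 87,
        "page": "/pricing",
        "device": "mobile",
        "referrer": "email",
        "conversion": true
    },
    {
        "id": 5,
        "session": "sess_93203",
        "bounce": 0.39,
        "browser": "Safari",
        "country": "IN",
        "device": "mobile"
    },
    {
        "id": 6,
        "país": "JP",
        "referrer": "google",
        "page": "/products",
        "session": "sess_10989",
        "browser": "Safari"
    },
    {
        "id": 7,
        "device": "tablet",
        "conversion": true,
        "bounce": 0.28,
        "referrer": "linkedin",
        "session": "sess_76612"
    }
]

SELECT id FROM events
[1, 2, 3, 4, 5, 6, 7]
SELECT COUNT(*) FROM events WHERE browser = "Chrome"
1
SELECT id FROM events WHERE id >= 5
[5, 6, 7]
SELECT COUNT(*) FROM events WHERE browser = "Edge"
1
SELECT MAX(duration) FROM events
342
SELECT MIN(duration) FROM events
87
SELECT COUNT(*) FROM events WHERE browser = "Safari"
2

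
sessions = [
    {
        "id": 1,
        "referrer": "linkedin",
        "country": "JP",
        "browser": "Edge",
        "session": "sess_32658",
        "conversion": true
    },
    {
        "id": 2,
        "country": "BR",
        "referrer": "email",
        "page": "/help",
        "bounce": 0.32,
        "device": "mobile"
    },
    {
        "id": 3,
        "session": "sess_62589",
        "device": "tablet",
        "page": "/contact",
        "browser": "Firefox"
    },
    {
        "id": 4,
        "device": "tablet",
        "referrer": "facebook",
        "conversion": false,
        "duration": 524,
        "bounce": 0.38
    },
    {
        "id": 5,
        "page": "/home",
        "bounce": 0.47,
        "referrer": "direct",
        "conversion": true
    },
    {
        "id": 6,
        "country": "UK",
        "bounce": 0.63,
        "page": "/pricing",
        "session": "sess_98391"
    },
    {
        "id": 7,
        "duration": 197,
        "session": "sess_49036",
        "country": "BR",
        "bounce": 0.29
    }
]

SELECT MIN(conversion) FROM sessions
False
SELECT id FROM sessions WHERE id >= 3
[3, 4, 5, 6, 7]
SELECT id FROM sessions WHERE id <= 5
[1, 2, 3, 4, 5]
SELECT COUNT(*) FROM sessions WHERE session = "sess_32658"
1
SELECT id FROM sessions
[1, 2, 3, 4, 5, 6, 7]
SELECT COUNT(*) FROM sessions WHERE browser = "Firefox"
1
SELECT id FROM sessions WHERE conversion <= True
[1, 4, 5]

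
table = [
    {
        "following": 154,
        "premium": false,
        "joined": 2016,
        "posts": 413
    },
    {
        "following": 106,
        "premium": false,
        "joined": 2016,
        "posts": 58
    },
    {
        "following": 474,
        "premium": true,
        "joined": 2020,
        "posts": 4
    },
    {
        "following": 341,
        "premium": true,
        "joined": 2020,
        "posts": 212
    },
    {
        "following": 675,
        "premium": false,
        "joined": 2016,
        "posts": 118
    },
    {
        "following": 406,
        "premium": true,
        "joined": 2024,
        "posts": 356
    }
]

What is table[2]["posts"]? 4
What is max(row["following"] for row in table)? 675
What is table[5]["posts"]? 356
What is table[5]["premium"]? True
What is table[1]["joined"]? 2016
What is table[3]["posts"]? 212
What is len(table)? 6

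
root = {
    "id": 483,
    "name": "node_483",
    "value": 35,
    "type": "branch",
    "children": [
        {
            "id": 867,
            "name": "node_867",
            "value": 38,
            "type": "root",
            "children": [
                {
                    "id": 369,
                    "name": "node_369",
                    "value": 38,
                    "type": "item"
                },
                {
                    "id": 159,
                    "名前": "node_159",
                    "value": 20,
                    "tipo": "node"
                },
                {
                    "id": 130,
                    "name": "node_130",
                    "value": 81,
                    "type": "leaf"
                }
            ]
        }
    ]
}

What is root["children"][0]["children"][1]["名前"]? "node_159"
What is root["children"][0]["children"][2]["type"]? "leaf"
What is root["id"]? 483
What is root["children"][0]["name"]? "node_867"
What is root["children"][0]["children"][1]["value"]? 20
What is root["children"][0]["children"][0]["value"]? 38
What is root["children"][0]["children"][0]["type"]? "item"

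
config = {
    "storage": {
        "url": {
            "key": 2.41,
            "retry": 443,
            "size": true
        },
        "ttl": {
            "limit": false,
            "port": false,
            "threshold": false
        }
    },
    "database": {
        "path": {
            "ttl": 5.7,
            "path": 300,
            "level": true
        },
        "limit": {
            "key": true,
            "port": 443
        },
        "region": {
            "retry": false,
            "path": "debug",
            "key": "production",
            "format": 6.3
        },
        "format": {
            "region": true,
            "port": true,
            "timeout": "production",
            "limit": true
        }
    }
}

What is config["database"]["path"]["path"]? 300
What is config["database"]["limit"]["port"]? 443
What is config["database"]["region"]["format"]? 6.3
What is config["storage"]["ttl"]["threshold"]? False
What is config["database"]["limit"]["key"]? True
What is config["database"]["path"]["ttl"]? 5.7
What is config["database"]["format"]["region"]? True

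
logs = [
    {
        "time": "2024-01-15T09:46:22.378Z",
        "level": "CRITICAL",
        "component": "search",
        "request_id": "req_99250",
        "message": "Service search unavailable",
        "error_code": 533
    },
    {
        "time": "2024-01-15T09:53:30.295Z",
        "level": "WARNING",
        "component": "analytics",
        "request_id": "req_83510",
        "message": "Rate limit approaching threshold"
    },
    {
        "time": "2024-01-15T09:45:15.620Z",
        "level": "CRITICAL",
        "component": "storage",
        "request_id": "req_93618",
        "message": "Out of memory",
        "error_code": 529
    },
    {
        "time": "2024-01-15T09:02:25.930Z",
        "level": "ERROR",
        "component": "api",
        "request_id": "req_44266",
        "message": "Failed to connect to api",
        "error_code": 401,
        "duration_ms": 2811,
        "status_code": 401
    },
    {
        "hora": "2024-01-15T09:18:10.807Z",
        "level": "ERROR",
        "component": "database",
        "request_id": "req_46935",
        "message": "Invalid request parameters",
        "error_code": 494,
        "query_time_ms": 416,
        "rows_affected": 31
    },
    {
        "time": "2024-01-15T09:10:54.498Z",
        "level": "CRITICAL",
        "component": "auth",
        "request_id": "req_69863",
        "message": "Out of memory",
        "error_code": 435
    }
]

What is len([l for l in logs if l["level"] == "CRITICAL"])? 3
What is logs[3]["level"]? "ERROR"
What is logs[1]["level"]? "WARNING"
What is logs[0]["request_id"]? "req_99250"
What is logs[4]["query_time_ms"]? 416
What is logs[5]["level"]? "CRITICAL"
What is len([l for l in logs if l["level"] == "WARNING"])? 1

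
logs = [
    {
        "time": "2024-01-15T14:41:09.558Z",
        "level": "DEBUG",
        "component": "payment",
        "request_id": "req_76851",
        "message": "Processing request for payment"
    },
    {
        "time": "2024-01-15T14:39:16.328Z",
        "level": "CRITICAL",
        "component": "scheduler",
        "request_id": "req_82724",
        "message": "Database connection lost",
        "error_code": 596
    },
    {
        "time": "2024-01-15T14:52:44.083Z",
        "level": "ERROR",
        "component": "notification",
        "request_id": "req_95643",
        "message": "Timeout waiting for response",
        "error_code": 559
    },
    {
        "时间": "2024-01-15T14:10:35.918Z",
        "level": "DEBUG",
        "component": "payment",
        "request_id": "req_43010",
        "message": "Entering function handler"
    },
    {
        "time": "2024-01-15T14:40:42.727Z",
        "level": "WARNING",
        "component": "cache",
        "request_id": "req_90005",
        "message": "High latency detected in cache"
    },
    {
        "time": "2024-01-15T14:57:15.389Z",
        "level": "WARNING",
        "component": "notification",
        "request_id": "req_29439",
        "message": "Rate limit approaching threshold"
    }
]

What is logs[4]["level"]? "WARNING"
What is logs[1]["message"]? "Database connection lost"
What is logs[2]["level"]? "ERROR"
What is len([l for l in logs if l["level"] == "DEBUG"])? 2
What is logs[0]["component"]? "payment"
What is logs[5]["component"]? "notification"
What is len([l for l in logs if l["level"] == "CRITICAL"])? 1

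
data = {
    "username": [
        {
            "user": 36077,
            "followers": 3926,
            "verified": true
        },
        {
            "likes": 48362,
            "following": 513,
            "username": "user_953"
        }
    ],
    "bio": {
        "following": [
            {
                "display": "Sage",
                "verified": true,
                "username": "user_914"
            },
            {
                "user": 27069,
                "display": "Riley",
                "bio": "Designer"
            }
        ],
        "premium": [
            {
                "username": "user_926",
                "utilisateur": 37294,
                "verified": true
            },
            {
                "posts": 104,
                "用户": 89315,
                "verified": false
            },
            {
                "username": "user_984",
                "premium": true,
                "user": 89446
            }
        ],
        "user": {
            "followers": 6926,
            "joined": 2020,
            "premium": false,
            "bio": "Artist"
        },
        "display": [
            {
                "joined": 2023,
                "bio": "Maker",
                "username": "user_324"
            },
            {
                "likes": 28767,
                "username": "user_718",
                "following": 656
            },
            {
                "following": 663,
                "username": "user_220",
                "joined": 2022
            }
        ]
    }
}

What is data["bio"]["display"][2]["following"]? 663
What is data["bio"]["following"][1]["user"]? 27069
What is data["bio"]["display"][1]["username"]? "user_718"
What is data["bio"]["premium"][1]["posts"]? 104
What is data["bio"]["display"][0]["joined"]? 2023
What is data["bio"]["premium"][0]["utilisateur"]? 37294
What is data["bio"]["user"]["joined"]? 2020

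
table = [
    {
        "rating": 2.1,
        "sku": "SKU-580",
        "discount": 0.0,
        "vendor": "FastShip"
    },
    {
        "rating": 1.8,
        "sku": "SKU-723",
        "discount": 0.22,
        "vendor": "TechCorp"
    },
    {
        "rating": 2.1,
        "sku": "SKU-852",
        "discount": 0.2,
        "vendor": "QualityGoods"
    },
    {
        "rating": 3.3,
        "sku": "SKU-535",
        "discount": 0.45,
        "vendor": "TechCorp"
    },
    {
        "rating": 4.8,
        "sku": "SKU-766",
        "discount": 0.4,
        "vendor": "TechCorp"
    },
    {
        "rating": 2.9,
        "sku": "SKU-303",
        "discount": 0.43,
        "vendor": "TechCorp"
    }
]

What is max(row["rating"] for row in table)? 4.8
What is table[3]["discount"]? 0.45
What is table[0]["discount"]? 0.0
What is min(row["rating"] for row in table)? 1.8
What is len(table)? 6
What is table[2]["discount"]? 0.2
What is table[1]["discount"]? 0.22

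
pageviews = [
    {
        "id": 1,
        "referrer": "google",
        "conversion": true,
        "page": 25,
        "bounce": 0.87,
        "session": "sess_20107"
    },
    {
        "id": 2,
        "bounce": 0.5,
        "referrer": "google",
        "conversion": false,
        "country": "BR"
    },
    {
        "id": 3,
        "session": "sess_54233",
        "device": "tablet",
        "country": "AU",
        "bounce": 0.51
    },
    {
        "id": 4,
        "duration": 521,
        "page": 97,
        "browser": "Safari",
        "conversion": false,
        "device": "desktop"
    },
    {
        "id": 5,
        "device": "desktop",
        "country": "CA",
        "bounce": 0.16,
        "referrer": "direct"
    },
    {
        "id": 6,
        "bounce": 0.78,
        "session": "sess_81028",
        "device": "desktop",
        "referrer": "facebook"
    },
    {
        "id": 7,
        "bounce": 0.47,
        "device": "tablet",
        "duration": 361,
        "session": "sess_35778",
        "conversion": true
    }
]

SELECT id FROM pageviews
[1, 2, 3, 4, 5, 6, 7]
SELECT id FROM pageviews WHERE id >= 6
[6, 7]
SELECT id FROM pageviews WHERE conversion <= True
[1, 2, 4, 7]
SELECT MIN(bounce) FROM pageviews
0.16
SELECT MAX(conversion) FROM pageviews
True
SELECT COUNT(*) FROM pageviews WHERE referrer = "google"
2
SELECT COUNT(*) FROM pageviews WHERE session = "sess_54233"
1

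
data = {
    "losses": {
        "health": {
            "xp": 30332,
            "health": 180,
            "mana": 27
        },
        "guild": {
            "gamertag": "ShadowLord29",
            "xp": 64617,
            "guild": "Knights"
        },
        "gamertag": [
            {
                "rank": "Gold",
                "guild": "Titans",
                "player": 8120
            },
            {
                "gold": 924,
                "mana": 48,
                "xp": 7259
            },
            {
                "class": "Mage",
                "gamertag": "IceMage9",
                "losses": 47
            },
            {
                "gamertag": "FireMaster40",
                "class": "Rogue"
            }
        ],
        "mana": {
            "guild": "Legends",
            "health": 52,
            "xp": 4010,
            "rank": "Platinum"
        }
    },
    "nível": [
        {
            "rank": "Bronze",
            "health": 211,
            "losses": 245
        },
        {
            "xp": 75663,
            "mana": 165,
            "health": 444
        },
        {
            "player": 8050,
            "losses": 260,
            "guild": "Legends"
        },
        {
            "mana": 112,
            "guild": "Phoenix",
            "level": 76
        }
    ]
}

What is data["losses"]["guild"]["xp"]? 64617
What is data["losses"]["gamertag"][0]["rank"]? "Gold"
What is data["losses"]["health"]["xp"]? 30332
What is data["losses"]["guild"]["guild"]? "Knights"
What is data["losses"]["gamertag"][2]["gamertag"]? "IceMage9"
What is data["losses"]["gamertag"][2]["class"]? "Mage"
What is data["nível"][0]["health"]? 211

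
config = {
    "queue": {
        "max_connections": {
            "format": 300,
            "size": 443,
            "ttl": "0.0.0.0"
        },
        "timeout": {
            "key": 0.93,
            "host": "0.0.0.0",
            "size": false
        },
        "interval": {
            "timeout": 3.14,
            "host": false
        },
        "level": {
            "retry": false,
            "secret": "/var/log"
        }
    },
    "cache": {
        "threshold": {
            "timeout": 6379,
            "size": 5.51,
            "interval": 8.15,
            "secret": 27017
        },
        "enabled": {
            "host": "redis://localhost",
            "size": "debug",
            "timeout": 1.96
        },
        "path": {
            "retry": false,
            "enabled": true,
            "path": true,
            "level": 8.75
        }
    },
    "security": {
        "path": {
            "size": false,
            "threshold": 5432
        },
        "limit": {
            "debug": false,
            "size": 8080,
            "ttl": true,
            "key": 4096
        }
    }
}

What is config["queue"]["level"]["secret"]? "/var/log"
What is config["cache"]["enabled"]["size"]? "debug"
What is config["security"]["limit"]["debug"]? False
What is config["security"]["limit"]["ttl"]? True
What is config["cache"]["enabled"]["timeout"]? 1.96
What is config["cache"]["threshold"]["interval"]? 8.15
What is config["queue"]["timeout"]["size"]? False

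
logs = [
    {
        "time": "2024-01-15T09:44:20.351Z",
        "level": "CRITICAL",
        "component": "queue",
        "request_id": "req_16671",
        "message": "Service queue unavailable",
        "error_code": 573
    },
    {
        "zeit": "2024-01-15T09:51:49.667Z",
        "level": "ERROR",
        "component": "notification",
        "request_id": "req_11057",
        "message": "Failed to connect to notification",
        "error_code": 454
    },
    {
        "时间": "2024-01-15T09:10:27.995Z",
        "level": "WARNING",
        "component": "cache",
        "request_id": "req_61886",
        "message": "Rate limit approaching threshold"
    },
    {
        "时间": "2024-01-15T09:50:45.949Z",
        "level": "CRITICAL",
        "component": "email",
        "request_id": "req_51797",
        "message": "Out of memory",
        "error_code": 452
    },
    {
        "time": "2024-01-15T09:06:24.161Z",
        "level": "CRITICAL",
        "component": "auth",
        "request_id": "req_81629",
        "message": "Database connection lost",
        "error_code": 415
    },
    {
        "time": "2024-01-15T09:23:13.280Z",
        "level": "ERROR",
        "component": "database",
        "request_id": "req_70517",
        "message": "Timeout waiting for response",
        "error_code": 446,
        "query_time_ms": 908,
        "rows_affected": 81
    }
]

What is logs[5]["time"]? "2024-01-15T09:23:13.280Z"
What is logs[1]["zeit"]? "2024-01-15T09:51:49.667Z"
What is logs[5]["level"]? "ERROR"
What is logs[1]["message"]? "Failed to connect to notification"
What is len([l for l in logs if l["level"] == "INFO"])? 0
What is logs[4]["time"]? "2024-01-15T09:06:24.161Z"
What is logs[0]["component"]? "queue"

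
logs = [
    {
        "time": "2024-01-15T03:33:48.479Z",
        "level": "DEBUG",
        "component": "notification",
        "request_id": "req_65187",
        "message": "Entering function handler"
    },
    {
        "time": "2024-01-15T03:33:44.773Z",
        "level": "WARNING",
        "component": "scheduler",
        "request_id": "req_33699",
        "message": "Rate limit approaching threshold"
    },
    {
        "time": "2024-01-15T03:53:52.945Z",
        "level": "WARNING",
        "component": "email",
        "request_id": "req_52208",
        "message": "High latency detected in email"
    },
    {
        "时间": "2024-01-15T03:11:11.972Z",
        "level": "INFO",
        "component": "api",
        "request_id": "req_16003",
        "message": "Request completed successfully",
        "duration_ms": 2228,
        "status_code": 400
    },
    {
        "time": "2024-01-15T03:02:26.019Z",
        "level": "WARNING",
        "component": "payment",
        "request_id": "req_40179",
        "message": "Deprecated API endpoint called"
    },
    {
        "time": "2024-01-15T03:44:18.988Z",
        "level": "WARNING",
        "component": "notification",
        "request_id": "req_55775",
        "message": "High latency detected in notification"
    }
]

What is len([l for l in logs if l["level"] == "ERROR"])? 0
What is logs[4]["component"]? "payment"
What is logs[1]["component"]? "scheduler"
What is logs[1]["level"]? "WARNING"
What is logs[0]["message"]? "Entering function handler"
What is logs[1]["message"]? "Rate limit approaching threshold"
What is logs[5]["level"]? "WARNING"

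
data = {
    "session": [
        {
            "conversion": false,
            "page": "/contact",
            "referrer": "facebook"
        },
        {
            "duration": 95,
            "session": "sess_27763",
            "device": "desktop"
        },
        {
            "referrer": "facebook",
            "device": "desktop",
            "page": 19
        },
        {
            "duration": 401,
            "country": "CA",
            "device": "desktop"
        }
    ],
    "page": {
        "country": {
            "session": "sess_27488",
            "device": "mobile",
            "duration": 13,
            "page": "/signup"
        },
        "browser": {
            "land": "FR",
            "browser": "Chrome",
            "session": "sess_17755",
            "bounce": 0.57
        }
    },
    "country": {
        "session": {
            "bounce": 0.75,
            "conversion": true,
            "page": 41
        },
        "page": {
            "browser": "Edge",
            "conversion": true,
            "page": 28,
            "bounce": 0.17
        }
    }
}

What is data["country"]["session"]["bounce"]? 0.75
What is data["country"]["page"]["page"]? 28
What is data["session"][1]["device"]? "desktop"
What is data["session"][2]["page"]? 19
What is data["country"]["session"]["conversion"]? True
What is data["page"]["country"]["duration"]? 13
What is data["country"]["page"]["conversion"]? True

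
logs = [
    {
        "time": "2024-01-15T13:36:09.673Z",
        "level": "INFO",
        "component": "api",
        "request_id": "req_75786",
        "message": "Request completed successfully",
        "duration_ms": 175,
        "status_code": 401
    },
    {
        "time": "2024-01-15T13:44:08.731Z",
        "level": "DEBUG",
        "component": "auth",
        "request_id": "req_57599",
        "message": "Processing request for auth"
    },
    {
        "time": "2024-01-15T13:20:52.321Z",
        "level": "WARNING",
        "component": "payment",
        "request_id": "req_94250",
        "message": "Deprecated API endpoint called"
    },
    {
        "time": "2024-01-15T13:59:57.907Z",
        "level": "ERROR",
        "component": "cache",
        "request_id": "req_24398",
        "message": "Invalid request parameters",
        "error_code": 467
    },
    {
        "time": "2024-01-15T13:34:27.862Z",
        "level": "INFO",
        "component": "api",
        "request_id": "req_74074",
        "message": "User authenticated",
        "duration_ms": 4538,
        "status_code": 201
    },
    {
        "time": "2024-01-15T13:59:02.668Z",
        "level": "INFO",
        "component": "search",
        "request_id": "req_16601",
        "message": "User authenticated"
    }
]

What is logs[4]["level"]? "INFO"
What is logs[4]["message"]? "User authenticated"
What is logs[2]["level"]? "WARNING"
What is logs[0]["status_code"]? 401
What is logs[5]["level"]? "INFO"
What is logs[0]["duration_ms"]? 175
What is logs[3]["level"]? "ERROR"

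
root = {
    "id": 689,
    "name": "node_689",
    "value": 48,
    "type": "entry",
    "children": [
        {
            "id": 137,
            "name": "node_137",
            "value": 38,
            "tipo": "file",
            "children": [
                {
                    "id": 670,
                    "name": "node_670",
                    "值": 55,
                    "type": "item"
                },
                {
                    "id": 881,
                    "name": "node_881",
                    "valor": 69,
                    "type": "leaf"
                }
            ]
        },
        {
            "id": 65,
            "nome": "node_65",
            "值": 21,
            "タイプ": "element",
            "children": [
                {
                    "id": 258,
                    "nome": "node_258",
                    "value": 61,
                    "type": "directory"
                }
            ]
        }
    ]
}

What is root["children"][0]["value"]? 38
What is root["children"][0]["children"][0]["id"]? 670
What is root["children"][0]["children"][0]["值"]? 55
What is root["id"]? 689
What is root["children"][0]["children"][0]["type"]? "item"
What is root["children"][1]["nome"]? "node_65"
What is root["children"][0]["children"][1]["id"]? 881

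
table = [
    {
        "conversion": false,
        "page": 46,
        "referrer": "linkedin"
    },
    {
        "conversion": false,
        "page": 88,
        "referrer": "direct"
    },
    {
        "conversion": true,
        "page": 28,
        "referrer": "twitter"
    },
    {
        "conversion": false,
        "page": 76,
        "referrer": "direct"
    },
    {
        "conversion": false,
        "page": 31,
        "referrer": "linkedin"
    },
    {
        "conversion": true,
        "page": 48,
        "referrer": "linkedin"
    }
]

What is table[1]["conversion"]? False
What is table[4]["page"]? 31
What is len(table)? 6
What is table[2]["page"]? 28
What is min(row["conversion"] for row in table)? False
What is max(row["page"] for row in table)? 88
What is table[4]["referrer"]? "linkedin"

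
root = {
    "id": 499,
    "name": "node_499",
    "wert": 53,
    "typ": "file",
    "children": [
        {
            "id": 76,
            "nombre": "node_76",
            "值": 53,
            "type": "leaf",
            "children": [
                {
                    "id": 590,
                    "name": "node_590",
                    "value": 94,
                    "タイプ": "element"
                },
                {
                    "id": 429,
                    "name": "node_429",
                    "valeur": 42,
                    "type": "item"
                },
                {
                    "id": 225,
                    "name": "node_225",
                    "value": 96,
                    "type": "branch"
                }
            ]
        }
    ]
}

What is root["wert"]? 53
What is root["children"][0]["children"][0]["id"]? 590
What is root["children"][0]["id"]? 76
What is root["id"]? 499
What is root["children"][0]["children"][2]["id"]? 225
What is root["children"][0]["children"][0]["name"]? "node_590"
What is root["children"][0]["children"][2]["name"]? "node_225"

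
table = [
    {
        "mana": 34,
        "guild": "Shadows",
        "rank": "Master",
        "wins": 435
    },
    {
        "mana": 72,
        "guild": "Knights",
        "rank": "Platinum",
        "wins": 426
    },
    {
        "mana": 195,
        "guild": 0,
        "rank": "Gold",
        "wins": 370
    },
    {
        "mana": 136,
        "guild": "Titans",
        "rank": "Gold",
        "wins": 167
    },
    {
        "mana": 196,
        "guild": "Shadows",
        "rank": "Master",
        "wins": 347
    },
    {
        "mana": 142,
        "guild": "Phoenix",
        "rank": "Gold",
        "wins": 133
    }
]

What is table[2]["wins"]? 370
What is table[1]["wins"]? 426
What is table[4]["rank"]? "Master"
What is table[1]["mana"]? 72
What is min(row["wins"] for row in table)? 133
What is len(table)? 6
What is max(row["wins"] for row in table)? 435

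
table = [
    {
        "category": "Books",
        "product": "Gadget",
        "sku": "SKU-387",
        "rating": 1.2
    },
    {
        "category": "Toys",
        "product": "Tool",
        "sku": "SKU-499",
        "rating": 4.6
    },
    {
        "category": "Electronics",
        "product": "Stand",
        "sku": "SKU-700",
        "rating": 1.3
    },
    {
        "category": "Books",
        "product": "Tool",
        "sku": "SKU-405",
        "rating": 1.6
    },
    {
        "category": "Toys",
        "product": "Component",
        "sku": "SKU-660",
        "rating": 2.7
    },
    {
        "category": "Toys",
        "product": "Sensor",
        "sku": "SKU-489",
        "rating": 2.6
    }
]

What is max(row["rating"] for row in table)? 4.6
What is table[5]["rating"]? 2.6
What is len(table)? 6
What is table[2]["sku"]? "SKU-700"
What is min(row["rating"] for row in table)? 1.2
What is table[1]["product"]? "Tool"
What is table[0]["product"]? "Gadget"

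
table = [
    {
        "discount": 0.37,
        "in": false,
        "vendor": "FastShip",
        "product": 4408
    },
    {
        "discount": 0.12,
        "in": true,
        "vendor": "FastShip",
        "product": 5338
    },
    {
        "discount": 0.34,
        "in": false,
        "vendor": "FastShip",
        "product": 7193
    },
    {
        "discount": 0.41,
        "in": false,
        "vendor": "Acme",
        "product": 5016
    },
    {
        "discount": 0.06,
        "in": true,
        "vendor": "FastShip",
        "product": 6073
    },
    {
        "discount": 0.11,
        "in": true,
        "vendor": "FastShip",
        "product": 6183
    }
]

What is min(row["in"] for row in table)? False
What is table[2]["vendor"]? "FastShip"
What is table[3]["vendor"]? "Acme"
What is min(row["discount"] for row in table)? 0.06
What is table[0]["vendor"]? "FastShip"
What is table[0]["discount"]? 0.37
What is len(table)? 6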